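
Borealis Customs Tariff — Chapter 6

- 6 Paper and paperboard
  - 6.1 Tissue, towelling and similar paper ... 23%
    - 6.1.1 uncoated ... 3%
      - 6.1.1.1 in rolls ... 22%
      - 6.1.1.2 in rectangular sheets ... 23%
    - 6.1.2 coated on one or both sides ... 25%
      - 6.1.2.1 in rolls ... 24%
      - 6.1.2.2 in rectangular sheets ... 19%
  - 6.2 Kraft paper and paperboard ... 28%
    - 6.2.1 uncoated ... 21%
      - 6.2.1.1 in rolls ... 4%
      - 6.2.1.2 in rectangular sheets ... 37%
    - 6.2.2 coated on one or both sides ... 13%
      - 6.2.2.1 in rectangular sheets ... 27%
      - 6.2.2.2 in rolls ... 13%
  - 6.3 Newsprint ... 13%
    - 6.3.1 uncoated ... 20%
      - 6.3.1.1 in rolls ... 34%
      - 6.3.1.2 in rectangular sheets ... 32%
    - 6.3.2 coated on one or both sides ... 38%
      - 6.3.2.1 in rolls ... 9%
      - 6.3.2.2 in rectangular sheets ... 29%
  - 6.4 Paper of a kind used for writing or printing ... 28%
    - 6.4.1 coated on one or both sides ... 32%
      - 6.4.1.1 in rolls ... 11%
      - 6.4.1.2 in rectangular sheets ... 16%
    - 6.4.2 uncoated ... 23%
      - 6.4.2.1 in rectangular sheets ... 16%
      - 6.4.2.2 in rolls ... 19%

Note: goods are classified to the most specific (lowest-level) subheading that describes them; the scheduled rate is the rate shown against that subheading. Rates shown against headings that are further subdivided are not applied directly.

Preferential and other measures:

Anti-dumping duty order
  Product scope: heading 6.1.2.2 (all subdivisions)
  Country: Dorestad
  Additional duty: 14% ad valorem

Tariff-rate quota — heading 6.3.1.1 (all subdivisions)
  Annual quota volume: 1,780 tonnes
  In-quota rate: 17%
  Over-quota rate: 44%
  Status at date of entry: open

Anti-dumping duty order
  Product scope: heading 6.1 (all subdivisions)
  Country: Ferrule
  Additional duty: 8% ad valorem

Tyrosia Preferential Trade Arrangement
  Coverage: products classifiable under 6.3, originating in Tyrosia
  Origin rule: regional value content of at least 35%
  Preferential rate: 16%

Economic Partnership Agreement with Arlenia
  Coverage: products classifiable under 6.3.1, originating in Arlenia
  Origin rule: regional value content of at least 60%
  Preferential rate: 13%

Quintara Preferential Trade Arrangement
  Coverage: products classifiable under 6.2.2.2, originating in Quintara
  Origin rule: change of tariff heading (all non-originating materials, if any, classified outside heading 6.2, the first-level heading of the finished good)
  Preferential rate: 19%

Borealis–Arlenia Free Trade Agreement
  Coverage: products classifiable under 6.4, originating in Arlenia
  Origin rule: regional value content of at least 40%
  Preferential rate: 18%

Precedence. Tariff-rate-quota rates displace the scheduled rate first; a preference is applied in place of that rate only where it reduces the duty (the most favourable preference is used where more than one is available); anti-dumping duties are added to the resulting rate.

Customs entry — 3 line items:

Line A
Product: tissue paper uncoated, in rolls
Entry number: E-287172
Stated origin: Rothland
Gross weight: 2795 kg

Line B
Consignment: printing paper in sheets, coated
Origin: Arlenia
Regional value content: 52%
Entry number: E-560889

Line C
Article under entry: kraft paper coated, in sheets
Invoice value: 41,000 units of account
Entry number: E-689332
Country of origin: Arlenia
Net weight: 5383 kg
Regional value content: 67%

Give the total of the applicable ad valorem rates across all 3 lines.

65%

Line A: tissue paper → 6.1; uncoated → 6.1.1; in rolls → 6.1.1.1. Scheduled 22%. No special measure applies. → 22%.
Line B: printing paper → 6.4; coated → 6.4.1; in sheets → 6.4.1.2. Scheduled 16%. Arlenia agreement on 6.3.1: 6.4.1.2 not covered; Arlenia agreement on 6.4: RVC ≥ 40% → 18% available; preference 18% not lower than 16% → no reduction. → 16%.
Line C: kraft paper → 6.2; coated → 6.2.2; in sheets → 6.2.2.1. Scheduled 27%. Arlenia agreement on 6.3.1: 6.2.2.1 not covered; Arlenia agreement on 6.4: 6.2.2.1 not covered. → 27%.
Sum: 22% + 16% + 27% = 65%.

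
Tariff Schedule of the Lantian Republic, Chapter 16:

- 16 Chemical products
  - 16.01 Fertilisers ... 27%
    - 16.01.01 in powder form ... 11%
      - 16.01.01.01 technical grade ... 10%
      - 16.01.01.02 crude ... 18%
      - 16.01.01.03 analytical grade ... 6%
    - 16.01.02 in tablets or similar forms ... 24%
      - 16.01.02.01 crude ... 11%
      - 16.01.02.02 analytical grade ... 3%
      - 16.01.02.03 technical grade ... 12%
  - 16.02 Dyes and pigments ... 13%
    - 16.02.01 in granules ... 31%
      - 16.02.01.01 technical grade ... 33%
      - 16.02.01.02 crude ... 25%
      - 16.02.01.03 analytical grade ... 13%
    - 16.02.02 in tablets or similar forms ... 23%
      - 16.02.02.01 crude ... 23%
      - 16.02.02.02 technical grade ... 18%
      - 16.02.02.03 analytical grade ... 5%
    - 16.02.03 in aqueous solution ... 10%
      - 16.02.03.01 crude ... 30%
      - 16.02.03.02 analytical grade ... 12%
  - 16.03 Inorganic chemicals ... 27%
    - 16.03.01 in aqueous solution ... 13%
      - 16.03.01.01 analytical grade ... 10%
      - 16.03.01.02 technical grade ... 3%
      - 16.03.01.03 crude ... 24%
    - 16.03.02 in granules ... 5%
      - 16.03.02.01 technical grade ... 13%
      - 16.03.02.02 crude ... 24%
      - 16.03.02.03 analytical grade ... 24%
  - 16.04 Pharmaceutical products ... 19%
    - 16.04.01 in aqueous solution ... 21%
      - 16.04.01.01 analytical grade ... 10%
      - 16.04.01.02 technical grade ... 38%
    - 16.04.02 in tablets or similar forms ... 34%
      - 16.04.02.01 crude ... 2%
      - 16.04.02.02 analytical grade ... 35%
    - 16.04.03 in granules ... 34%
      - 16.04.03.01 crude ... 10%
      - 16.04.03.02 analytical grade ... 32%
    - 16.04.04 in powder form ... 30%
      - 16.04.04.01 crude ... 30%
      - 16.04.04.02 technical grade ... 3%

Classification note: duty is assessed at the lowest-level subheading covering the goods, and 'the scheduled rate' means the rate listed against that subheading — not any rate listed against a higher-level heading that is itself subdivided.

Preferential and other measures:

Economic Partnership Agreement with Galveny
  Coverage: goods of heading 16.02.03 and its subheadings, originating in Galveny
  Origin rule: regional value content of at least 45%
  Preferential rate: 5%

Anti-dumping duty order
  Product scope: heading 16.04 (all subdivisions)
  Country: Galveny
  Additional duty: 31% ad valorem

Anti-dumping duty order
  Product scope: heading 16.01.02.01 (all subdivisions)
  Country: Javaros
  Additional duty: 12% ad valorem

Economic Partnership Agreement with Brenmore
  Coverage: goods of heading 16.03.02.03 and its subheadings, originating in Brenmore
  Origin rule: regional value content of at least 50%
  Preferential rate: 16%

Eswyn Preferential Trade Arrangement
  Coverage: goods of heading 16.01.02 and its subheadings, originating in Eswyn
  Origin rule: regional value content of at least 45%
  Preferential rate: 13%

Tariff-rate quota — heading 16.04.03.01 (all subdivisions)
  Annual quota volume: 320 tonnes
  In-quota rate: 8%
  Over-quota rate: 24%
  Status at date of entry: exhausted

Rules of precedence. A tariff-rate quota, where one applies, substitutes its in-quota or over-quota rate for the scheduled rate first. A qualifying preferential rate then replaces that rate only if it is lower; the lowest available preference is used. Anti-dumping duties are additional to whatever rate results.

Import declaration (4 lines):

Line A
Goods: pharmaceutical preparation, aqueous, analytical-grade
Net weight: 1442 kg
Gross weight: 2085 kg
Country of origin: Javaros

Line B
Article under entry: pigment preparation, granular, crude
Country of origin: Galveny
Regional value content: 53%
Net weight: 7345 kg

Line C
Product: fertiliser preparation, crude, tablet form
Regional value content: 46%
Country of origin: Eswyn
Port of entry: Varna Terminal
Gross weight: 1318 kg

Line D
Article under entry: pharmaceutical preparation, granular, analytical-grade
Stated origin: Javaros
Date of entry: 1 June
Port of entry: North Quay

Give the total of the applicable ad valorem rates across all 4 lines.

Line A: pharmaceutical → 16.04; aqueous → 16.04.01; analytical-grade → 16.04.01.01. Scheduled 10%. No special measure applies. → 10%.
Line B: pigment → 16.02; granular → 16.02.01; crude → 16.02.01.02. Scheduled 25%. Galveny agreement on 16.02.03: 16.02.01.02 not covered. → 25%.
Line C: fertiliser → 16.01; tablet form → 16.01.02; crude → 16.01.02.01. Scheduled 11%. Eswyn agreement on 16.01.02: RVC ≥ 45% → 13% available; preference 13% not lower than 11% → no reduction. → 11%.
Line D: pharmaceutical → 16.04; granular → 16.04.03; analytical-grade → 16.04.03.02. Scheduled 32%. No special measure applies. → 32%.
Sum: 10% + 25% + 11% + 32% = 78%.

78%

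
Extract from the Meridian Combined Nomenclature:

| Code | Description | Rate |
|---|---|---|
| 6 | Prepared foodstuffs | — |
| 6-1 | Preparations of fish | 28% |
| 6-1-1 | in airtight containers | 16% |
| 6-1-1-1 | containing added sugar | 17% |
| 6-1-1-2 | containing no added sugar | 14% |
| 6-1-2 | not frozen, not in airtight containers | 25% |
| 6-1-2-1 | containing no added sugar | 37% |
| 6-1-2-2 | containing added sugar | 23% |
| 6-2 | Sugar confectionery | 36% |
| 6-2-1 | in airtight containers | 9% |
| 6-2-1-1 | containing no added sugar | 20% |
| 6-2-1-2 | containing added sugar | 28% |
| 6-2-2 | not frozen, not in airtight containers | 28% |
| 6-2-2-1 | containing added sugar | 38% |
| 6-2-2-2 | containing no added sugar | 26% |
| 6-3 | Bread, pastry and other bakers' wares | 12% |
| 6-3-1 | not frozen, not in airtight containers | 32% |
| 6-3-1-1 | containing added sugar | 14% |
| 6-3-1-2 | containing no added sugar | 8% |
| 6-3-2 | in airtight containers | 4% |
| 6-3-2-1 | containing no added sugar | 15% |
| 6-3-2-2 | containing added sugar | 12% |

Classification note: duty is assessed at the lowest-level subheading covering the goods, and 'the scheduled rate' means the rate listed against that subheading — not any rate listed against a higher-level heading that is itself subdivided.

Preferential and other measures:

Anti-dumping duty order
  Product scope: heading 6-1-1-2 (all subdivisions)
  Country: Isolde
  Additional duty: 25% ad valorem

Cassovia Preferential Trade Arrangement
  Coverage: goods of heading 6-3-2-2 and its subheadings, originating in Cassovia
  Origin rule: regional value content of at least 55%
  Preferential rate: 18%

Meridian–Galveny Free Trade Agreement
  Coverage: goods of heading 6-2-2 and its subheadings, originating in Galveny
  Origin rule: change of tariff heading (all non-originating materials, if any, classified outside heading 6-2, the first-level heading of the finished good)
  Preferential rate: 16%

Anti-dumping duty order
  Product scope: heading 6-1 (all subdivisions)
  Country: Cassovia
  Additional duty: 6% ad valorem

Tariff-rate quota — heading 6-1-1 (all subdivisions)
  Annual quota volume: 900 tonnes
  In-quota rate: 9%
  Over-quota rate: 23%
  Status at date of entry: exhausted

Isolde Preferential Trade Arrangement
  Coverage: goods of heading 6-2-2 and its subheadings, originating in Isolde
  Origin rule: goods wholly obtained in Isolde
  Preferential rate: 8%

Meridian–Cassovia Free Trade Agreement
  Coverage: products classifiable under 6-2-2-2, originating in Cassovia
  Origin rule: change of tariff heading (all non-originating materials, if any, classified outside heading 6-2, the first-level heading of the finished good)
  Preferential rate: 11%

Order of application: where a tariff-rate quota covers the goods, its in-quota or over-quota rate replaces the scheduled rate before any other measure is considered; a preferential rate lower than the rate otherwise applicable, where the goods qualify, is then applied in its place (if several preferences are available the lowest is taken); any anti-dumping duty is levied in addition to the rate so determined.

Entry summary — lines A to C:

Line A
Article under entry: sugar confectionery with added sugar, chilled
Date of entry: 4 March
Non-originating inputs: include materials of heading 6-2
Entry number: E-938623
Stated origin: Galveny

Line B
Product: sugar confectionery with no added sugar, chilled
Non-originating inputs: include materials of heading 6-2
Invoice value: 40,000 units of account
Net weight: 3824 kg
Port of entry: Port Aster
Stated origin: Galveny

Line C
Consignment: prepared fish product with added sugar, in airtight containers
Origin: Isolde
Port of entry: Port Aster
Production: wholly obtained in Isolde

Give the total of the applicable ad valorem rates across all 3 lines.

Line A: sugar confectionery → 6-2; chilled → 6-2-2; with added sugar → 6-2-2-1. Scheduled 38%. Galveny agreement on 6-2-2: CTH not met. → 38%.
Line B: sugar confectionery → 6-2; chilled → 6-2-2; with no added sugar → 6-2-2-2. Scheduled 26%. Galveny agreement on 6-2-2: CTH not met. → 26%.
Line C: prepared fish product → 6-1; in airtight containers → 6-1-1; with added sugar → 6-1-1-1. Scheduled 17%. quota on 6-1-1 exhausted → over-quota 23%; Isolde agreement on 6-2-2: 6-1-1-1 not covered. → 23%.
Sum: 38% + 26% + 23% = 87%.

87%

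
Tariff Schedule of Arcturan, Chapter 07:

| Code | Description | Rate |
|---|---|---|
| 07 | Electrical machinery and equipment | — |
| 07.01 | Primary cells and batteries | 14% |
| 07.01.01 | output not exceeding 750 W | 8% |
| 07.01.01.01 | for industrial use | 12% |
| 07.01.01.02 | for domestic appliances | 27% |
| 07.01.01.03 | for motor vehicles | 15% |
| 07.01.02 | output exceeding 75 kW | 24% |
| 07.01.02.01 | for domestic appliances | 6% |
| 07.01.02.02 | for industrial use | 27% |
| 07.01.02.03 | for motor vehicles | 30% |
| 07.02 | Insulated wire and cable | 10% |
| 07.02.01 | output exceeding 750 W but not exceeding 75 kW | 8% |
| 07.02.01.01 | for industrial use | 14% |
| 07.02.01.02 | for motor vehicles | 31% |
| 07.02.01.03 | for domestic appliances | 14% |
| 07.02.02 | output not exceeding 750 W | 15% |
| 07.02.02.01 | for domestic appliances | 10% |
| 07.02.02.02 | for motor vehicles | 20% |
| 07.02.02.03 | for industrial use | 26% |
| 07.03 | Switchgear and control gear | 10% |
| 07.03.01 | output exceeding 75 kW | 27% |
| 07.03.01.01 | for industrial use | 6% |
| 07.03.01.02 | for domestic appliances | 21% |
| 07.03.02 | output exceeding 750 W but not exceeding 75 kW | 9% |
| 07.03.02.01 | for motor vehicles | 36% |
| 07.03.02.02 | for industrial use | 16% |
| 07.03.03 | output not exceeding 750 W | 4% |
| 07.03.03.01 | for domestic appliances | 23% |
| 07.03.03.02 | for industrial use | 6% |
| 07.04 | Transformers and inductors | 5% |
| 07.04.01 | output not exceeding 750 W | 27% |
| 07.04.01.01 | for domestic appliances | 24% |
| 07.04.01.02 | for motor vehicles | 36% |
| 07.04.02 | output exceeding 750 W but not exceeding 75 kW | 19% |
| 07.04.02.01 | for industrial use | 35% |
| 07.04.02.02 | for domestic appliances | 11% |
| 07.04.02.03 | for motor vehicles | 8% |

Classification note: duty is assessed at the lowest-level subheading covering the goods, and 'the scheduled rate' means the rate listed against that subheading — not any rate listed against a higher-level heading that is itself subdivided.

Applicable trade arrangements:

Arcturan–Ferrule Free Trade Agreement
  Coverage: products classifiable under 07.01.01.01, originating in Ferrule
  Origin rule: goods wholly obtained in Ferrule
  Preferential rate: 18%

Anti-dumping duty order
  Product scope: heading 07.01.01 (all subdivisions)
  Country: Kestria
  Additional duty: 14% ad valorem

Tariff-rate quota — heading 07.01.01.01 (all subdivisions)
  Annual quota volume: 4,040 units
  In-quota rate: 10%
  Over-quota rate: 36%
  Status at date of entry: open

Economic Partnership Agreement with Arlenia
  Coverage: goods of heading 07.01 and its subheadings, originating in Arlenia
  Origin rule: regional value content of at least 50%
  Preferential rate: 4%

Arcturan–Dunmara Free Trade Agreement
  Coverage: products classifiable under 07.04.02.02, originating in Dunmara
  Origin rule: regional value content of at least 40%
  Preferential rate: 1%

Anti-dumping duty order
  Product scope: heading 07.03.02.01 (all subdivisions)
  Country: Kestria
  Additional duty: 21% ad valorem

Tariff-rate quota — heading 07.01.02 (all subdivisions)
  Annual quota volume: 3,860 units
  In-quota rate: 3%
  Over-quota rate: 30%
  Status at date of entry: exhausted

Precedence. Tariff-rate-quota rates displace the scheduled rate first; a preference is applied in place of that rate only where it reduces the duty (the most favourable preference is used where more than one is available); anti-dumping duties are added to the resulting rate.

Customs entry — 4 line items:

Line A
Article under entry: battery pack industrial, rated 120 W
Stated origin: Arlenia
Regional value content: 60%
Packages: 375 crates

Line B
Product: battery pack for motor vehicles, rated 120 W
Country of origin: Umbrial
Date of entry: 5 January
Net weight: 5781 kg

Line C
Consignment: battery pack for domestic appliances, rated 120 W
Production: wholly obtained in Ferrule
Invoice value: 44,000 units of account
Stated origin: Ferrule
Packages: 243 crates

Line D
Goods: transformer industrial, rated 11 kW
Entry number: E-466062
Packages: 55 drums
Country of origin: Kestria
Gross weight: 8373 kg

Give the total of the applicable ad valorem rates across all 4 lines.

81%

Line A: battery pack → 07.01; rated 120 W → 07.01.01; industrial → 07.01.01.01. Scheduled 12%. quota on 07.01.01.01 open → in-quota 10%; Arlenia agreement on 07.01: RVC ≥ 50% → 4% available; preferential 4%. → 4%.
Line B: battery pack → 07.01; rated 120 W → 07.01.01; for motor vehicles → 07.01.01.03. Scheduled 15%. No special measure applies. → 15%.
Line C: battery pack → 07.01; rated 120 W → 07.01.01; for domestic appliances → 07.01.01.02. Scheduled 27%. Ferrule agreement on 07.01.01.01: 07.01.01.02 not covered. → 27%.
Line D: transformer → 07.04; rated 11 kW → 07.04.02; industrial → 07.04.02.01. Scheduled 35%. No special measure applies. → 35%.
Sum: 4% + 15% + 27% + 35% = 81%.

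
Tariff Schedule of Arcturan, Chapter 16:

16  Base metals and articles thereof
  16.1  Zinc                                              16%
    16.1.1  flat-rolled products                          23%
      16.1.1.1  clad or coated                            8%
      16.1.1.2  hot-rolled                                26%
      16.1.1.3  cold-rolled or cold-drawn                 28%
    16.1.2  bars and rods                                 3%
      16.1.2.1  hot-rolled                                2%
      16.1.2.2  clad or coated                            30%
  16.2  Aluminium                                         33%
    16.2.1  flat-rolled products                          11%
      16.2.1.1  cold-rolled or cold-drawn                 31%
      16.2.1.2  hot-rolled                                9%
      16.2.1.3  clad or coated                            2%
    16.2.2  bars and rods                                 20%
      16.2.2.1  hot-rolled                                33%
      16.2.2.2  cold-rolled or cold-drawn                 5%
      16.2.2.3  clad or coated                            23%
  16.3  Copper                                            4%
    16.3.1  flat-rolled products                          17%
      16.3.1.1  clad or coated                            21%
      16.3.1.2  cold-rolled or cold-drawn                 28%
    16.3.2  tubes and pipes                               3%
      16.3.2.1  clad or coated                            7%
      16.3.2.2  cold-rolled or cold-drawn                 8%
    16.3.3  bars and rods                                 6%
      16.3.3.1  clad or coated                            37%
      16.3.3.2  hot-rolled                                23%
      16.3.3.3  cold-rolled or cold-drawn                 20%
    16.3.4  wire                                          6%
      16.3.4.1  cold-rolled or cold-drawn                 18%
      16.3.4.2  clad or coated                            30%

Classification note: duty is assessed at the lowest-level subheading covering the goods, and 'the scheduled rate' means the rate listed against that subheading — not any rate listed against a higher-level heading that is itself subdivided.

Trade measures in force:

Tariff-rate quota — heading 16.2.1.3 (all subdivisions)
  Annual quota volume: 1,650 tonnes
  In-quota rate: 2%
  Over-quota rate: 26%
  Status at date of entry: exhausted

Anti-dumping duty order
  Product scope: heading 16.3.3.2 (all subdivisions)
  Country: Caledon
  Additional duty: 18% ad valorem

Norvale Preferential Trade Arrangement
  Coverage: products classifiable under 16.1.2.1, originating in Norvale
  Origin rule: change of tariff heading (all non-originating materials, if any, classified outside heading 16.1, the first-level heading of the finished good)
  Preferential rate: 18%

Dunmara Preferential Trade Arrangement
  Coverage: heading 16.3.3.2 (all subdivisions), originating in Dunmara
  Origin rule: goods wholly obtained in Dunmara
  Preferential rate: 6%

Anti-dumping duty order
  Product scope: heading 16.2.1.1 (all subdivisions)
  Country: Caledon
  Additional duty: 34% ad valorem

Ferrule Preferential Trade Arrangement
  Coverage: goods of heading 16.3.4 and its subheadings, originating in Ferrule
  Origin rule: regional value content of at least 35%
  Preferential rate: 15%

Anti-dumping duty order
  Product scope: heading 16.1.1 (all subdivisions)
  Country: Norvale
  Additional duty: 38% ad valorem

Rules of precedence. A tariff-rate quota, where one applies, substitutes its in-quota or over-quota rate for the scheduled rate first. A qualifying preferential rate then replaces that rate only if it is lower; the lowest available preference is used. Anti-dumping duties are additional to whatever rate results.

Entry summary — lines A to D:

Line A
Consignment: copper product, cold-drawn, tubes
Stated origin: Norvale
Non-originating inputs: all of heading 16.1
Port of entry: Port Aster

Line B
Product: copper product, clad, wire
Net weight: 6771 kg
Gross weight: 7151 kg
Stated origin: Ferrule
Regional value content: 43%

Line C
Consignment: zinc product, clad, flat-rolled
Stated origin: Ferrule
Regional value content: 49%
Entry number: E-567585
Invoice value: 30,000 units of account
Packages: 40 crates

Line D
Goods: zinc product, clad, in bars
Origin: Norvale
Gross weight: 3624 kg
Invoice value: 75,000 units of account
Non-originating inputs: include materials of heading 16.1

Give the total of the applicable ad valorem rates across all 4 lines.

Line A: copper → 16.3; tubes → 16.3.2; cold-drawn → 16.3.2.2. Scheduled 8%. Norvale agreement on 16.1.2.1: 16.3.2.2 not covered. → 8%.
Line B: copper → 16.3; wire → 16.3.4; clad → 16.3.4.2. Scheduled 30%. Ferrule agreement on 16.3.4: RVC ≥ 35% → 15% available; preferential 15%. → 15%.
Line C: zinc → 16.1; flat-rolled → 16.1.1; clad → 16.1.1.1. Scheduled 8%. Ferrule agreement on 16.3.4: 16.1.1.1 not covered. → 8%.
Line D: zinc → 16.1; in bars → 16.1.2; clad → 16.1.2.2. Scheduled 30%. Norvale agreement on 16.1.2.1: 16.1.2.2 not covered. → 30%.
Sum: 8% + 15% + 8% + 30% = 61%.

61%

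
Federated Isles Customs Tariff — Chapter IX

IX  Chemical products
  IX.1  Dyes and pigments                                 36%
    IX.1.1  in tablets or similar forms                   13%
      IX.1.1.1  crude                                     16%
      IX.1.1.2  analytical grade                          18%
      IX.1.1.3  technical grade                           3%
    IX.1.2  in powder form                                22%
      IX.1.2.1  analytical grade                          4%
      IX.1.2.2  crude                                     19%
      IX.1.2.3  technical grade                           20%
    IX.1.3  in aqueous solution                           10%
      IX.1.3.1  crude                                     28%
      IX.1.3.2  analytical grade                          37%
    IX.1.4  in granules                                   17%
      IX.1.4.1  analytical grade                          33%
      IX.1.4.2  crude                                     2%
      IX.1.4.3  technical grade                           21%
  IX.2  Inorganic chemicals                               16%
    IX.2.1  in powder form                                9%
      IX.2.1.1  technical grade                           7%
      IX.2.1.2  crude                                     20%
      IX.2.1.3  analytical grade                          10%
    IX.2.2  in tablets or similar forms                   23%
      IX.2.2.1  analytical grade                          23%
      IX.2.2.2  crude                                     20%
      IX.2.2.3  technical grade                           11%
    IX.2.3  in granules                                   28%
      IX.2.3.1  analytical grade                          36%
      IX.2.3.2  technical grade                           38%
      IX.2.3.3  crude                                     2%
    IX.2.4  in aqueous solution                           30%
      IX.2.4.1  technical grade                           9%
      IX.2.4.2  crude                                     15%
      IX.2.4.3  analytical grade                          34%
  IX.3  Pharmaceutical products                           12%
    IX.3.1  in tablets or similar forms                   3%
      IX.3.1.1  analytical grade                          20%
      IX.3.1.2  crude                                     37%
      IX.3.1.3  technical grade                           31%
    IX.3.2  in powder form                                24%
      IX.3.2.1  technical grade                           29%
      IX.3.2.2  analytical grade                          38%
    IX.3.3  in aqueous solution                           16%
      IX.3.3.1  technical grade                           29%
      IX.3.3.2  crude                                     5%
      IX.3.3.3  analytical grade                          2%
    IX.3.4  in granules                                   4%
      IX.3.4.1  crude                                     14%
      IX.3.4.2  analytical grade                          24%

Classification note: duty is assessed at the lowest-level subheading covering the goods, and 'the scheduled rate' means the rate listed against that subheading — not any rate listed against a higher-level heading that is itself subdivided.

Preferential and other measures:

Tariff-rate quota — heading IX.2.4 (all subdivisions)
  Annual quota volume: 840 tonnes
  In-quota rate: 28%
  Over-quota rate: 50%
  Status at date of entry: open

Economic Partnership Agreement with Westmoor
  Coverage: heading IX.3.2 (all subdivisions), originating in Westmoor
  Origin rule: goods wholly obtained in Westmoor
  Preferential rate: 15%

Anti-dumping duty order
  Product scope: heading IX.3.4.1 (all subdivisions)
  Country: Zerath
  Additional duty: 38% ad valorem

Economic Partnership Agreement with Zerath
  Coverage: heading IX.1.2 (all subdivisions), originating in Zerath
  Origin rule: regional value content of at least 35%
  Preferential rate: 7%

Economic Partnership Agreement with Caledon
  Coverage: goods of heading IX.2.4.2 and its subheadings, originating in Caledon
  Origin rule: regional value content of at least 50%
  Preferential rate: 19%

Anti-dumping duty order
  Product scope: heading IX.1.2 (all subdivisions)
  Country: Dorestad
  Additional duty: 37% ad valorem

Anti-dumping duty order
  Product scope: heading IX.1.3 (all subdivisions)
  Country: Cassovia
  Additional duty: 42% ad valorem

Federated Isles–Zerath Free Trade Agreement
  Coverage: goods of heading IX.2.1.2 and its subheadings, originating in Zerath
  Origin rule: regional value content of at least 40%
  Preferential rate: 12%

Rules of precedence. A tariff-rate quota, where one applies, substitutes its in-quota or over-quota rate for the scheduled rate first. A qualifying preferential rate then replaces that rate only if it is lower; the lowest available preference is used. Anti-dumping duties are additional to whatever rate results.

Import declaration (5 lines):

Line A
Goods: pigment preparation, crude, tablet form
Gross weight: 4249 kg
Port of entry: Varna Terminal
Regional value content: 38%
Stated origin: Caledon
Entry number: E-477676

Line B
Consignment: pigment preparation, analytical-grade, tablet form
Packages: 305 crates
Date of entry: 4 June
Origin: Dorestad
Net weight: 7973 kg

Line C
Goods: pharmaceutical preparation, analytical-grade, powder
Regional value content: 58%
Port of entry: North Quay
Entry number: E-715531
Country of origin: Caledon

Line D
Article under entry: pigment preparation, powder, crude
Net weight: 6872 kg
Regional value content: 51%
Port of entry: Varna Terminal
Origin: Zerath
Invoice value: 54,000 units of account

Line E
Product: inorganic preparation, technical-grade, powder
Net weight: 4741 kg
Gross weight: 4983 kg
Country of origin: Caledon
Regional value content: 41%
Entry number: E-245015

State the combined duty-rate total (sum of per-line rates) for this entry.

86%

Line A: pigment → IX.1; tablet form → IX.1.1; crude → IX.1.1.1. Scheduled 16%. Caledon agreement on IX.2.4.2: IX.1.1.1 not covered. → 16%.
Line B: pigment → IX.1; tablet form → IX.1.1; analytical-grade → IX.1.1.2. Scheduled 18%. No special measure applies. → 18%.
Line C: pharmaceutical → IX.3; powder → IX.3.2; analytical-grade → IX.3.2.2. Scheduled 38%. Caledon agreement on IX.2.4.2: IX.3.2.2 not covered. → 38%.
Line D: pigment → IX.1; powder → IX.1.2; crude → IX.1.2.2. Scheduled 19%. Zerath agreement on IX.1.2: RVC ≥ 35% → 7% available; Zerath agreement on IX.2.1.2: IX.1.2.2 not covered; preferential 7%. → 7%.
Line E: inorganic → IX.2; powder → IX.2.1; technical-grade → IX.2.1.1. Scheduled 7%. Caledon agreement on IX.2.4.2: IX.2.1.1 not covered. → 7%.
Sum: 16% + 18% + 38% + 7% + 7% = 86%.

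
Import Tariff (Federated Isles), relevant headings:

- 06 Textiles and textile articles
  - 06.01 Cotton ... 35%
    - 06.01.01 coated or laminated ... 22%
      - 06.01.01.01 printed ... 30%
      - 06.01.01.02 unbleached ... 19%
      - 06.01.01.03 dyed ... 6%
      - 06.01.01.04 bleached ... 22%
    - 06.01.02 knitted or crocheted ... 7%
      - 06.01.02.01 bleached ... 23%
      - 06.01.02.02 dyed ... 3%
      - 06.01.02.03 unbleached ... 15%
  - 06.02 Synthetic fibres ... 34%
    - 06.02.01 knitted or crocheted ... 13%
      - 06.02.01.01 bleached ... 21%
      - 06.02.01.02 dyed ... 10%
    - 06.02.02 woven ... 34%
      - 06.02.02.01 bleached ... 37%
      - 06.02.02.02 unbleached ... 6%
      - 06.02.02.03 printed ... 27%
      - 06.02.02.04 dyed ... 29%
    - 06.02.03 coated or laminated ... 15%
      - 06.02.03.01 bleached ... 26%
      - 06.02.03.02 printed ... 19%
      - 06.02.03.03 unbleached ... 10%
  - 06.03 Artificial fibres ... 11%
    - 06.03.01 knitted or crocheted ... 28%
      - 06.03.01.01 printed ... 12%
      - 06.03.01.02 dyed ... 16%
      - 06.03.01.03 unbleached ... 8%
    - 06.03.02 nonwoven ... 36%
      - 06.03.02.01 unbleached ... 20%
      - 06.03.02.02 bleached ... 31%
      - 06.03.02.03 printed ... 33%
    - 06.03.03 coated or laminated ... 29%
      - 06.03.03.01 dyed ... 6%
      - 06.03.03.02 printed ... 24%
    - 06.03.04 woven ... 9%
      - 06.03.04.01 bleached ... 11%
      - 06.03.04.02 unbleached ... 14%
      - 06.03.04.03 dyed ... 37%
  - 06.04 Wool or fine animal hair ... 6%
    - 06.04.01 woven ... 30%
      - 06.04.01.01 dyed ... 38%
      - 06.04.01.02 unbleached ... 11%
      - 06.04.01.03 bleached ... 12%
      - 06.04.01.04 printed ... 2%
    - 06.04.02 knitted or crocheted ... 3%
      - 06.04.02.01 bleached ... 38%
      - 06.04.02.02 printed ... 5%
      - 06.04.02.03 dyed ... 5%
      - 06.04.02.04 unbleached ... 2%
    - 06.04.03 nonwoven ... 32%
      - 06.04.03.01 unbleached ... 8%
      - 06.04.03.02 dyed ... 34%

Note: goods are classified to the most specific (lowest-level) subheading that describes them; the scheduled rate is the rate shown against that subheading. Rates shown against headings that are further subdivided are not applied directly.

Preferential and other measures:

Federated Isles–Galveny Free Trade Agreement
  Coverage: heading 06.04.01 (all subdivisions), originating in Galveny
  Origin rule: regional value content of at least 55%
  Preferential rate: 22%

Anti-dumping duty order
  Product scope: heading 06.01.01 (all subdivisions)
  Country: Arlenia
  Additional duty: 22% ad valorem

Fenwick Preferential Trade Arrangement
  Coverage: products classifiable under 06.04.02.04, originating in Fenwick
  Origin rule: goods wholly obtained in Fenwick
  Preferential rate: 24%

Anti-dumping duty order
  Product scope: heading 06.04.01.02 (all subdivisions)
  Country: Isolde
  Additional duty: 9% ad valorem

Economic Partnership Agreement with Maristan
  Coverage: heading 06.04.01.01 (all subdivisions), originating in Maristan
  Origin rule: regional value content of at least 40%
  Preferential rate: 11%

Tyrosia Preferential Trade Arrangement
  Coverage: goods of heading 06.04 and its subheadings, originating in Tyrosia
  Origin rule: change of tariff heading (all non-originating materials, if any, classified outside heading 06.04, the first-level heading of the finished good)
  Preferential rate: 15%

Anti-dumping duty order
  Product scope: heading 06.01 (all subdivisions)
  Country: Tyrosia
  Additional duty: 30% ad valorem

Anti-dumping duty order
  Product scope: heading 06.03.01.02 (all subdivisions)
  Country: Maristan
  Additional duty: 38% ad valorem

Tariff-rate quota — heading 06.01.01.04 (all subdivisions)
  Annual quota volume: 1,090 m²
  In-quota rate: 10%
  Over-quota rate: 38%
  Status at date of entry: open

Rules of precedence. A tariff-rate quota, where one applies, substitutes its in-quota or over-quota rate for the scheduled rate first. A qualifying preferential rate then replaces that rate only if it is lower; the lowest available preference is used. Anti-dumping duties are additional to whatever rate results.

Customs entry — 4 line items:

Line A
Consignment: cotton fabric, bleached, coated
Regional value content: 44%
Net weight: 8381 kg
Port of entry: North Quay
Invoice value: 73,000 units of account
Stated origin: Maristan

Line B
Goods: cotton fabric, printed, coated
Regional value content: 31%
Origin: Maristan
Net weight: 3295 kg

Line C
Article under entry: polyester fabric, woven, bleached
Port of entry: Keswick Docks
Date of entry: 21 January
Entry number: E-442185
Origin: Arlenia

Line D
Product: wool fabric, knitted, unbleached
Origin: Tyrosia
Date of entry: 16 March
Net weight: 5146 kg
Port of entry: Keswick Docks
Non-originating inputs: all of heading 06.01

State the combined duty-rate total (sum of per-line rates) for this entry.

79%

Line A: cotton → 06.01; coated → 06.01.01; bleached → 06.01.01.04. Scheduled 22%. quota on 06.01.01.04 open → in-quota 10%; Maristan agreement on 06.04.01.01: 06.01.01.04 not covered. → 10%.
Line B: cotton → 06.01; coated → 06.01.01; printed → 06.01.01.01. Scheduled 30%. Maristan agreement on 06.04.01.01: 06.01.01.01 not covered. → 30%.
Line C: polyester → 06.02; woven → 06.02.02; bleached → 06.02.02.01. Scheduled 37%. No special measure applies. → 37%.
Line D: wool → 06.04; knitted → 06.04.02; unbleached → 06.04.02.04. Scheduled 2%. Tyrosia agreement on 06.04: CTH met → 15% available; preference 15% not lower than 2% → no reduction. → 2%.
Sum: 10% + 30% + 37% + 2% = 79%.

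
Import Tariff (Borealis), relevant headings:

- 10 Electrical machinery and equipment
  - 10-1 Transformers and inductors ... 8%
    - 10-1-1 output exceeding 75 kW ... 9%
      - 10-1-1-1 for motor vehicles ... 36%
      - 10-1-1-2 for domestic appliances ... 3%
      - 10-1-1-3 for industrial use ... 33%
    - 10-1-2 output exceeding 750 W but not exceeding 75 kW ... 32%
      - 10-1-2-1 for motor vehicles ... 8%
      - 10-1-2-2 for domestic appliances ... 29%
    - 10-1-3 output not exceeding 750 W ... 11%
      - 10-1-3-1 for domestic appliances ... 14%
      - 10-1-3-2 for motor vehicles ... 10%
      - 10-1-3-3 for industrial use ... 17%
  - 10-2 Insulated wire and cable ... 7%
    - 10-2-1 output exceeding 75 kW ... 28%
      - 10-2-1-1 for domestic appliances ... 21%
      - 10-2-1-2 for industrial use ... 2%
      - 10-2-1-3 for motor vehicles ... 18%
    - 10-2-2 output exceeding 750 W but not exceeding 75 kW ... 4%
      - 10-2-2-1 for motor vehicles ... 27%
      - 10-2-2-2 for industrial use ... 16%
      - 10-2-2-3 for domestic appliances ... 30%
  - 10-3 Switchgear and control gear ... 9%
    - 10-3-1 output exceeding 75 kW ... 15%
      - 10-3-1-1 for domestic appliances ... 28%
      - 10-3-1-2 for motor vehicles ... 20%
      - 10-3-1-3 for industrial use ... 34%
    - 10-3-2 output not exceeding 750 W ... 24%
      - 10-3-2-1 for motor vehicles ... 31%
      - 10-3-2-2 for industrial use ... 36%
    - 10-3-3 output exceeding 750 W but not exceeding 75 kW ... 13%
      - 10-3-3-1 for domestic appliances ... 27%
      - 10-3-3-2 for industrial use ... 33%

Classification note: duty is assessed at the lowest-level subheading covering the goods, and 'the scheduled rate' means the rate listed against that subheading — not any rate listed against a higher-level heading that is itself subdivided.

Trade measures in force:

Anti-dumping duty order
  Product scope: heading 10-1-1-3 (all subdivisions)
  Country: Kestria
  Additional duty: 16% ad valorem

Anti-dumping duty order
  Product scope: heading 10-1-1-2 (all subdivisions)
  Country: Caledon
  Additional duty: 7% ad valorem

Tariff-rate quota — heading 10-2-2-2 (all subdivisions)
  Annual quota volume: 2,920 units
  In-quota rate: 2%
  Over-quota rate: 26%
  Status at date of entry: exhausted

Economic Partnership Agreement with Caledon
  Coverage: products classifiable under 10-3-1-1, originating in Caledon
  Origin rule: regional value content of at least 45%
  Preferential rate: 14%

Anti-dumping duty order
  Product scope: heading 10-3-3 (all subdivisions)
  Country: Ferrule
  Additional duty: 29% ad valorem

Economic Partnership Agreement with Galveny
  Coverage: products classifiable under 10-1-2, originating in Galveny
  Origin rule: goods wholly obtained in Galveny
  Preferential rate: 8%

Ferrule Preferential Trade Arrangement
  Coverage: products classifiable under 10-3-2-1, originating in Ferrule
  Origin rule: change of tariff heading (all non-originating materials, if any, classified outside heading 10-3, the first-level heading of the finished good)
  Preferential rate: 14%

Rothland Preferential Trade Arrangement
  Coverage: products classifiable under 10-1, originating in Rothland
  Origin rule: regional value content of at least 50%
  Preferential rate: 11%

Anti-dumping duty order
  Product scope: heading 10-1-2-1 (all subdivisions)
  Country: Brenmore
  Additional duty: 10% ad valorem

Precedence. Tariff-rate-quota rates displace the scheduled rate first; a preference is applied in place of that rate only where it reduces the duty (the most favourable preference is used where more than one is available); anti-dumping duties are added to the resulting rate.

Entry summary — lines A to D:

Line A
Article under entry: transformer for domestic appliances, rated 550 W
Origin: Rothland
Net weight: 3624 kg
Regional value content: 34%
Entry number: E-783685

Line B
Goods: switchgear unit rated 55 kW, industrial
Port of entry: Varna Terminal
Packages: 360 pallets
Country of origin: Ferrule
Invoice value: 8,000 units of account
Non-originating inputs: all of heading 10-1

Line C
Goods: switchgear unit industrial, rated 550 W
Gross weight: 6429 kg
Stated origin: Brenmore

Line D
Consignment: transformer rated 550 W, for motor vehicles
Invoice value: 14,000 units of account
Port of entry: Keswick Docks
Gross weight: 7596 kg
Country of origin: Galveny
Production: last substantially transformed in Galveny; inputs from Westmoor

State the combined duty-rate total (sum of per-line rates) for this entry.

Line A: transformer → 10-1; rated 550 W → 10-1-3; for domestic appliances → 10-1-3-1. Scheduled 14%. Rothland agreement on 10-1: RVC < 50%. → 14%.
Line B: switchgear unit → 10-3; rated 55 kW → 10-3-3; industrial → 10-3-3-2. Scheduled 33%. Ferrule agreement on 10-3-2-1: 10-3-3-2 not covered; anti-dumping (Ferrule, 10-3-3): +29%; total 33% + 29% = 62%. → 62%.
Line C: switchgear unit → 10-3; rated 550 W → 10-3-2; industrial → 10-3-2-2. Scheduled 36%. No special measure applies. → 36%.
Line D: transformer → 10-1; rated 550 W → 10-1-3; for motor vehicles → 10-1-3-2. Scheduled 10%. Galveny agreement on 10-1-2: 10-1-3-2 not covered. → 10%.
Sum: 14% + 62% + 36% + 10% = 122%.

122%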